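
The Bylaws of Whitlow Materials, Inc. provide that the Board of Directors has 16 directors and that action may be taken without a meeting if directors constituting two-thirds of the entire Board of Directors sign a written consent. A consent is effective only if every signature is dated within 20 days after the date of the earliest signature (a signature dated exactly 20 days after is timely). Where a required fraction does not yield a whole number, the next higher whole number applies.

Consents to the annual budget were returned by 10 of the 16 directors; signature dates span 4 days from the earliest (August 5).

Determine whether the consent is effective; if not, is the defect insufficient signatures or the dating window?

Not effective — insufficient signatures.

Signatures required: two-thirds of 16 — 2/3 of 16 = 10.67, rounded up to 11, so 11 needed; 10 signed. Insufficient.
Dating window: the latest signature is 4 days after the earliest; the limit is 20 days. Within the window.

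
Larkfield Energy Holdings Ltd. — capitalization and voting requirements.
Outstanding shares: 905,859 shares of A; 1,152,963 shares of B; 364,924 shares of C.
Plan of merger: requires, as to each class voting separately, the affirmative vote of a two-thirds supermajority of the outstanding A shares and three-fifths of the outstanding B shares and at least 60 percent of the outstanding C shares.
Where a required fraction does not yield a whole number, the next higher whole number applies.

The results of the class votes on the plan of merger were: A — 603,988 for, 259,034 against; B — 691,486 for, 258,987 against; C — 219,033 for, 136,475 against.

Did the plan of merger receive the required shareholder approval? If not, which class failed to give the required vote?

A: 2/3 of 905859 = 603906; 603,906 required, 603,988 in favor — approved.
B: 3/5 of 1152963 = 691777.80, rounded up to 691778; 691,778 required, 691,486 in favor — not approved.
C: 3/5 of 364924 = 218954.40, rounded up to 218955; 218,955 required, 219,033 in favor — approved.

Not approved — the B shares did not give the required vote.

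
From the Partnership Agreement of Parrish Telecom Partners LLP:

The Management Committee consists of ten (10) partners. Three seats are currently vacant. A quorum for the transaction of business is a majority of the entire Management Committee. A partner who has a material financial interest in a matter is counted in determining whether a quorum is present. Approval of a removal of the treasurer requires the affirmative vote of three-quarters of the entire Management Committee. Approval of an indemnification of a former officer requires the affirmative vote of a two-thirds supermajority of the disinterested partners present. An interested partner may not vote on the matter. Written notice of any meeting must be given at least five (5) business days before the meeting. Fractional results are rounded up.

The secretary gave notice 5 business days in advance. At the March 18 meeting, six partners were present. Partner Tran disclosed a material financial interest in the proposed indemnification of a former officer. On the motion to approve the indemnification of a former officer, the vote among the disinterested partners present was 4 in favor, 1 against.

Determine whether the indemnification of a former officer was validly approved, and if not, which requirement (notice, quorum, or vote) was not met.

Valid — all requirements satisfied.

Notice: 5 business days given; 5 required (5 ≥ 5). Satisfied.
Quorum: 6 present (interested partners count toward quorum); quorum is 6. Satisfied.
Vote: the indemnification of a former officer requires two-thirds of the disinterested partners present (6 − 1 = 5). 2/3 of 5 = 3.33, rounded up to 4, so 4 affirmative votes are needed; 4 voted in favor. Satisfied.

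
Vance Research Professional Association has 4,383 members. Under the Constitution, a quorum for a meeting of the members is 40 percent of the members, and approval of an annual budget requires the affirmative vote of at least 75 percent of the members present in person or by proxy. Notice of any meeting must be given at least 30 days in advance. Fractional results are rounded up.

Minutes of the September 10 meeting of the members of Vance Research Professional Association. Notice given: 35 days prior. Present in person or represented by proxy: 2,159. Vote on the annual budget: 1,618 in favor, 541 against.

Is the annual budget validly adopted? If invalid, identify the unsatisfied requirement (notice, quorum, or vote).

Invalid — vote requirement not satisfied.

Notice: 35 days given; 30 required. Satisfied.
Quorum: 40% of 4,383 = 1,753.20, rounded up to 1,754; 2,159 present. Satisfied.
Vote: requires three-fourths of those present (2,159); 3/4 of 2159 = 1619.25, rounded up to 1620, so 1,620 needed; 1,618 in favor. Not satisfied.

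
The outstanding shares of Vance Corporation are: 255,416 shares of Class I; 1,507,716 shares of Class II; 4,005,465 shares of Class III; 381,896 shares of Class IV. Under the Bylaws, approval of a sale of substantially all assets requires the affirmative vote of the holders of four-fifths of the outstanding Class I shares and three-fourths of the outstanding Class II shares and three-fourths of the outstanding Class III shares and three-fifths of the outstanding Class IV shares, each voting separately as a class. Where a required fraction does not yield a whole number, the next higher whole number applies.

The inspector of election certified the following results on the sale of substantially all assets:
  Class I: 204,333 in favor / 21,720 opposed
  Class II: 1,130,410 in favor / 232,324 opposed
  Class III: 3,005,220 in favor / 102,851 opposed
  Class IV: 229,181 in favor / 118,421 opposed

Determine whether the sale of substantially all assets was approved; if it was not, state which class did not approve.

Class I: 4/5 of 255416 = 204332.80, rounded up to 204333; 204,333 required, 204,333 in favor — approved.
Class II: 3/4 of 1507716 = 1130787; 1,130,787 required, 1,130,410 in favor — not approved.
Class III: 3/4 of 4005465 = 3004098.75, rounded up to 3004099; 3,004,099 required, 3,005,220 in favor — approved.
Class IV: 3/5 of 381896 = 229137.60, rounded up to 229138; 229,138 required, 229,181 in favor — approved.

Not approved — the Class II shares did not give the required vote.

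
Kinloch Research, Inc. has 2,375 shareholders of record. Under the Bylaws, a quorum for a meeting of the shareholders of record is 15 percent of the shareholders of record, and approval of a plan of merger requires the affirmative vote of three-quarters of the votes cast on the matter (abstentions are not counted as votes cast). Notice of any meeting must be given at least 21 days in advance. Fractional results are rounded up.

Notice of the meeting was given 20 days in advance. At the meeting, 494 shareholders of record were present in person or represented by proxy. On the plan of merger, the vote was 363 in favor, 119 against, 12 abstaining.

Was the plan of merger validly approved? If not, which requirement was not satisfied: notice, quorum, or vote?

Invalid — notice requirement not satisfied.

Notice: 20 days given; 21 required. Not satisfied.
Quorum: 15% of 2,375 = 356.25, rounded up to 357; 494 present. Satisfied.
Vote: requires three-fourths of the votes cast (494 − 12 abstaining = 482); 3/4 of 482 = 361.50, rounded up to 362, so 362 needed; 363 in favor. Satisfied.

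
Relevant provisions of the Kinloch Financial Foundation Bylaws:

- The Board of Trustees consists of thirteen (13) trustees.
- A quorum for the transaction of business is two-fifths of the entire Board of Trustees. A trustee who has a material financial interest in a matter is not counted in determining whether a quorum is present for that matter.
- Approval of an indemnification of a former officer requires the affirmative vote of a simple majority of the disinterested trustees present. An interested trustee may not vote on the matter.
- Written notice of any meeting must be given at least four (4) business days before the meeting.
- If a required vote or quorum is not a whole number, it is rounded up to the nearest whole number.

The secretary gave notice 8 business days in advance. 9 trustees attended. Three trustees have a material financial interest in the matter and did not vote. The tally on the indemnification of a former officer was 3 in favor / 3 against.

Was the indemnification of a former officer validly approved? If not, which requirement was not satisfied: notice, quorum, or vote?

Notice: 8 business days given; 4 required (8 ≥ 4). Satisfied.
Quorum: 9 present, but the 3 interested trustees do not count, leaving 6. Quorum is 6. Satisfied.
Vote: the indemnification of a former officer requires a majority of the disinterested trustees present (9 − 3 = 6). A majority of 6 is 4, so 4 affirmative votes are needed; 3 voted in favor. Not satisfied.

Invalid — vote requirement not satisfied.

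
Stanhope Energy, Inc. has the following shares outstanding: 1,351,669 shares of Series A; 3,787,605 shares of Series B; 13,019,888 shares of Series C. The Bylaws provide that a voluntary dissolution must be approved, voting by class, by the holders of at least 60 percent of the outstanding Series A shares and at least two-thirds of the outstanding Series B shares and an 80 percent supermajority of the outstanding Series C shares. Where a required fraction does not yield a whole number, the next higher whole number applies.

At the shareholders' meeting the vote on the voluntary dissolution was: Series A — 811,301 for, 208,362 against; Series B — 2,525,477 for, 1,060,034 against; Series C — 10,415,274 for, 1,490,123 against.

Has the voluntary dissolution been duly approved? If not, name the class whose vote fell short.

Not approved — the Series C shares did not give the required vote.

Series A: 3/5 of 1351669 = 811001.40, rounded up to 811002; 811,002 required, 811,301 in favor — approved.
Series B: 2/3 of 3787605 = 2525070; 2,525,070 required, 2,525,477 in favor — approved.
Series C: 4/5 of 13019888 = 10415910.40, rounded up to 10415911; 10,415,911 required, 10,415,274 in favor — not approved.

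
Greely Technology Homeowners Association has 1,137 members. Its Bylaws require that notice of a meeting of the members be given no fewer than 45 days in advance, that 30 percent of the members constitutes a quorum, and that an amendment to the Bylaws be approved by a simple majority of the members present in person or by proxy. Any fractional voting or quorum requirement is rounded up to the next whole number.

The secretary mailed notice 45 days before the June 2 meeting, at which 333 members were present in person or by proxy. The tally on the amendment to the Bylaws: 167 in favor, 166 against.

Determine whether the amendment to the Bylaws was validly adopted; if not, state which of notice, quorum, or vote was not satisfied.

Invalid — quorum requirement not satisfied.

Notice: 45 days given; 45 required. Satisfied.
Quorum: 30% of 1,137 = 341.10, rounded up to 342; 333 present. Not satisfied.
Vote: requires a majority of those present (333); a majority of 333 is 167, so 167 needed; 167 in favor. Satisfied.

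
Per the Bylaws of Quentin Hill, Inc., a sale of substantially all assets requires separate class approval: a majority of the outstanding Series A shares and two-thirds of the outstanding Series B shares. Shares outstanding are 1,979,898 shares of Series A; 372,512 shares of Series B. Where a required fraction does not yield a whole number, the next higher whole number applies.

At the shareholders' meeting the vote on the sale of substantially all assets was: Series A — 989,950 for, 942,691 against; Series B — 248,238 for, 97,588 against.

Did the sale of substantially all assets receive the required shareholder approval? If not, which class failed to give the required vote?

Series A: a majority of 1979898 is 989950; 989,950 required, 989,950 in favor — approved.
Series B: 2/3 of 372512 = 248341.33, rounded up to 248342; 248,342 required, 248,238 in favor — not approved.

Not approved — the Series B shares did not give the required vote.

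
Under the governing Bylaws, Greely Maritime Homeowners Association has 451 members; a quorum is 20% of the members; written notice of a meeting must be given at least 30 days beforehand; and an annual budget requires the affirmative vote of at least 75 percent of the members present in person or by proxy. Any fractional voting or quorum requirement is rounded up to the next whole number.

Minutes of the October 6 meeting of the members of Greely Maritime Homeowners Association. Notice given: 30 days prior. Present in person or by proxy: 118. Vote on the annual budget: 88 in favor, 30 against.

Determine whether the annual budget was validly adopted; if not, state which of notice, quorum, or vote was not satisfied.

Notice: 30 days given; 30 required. Satisfied.
Quorum: 20% of 451 = 90.20, rounded up to 91; 118 present. Satisfied.
Vote: requires three-fourths of those present (118); 3/4 of 118 = 88.50, rounded up to 89, so 89 needed; 88 in favor. Not satisfied.

Invalid — vote requirement not satisfied.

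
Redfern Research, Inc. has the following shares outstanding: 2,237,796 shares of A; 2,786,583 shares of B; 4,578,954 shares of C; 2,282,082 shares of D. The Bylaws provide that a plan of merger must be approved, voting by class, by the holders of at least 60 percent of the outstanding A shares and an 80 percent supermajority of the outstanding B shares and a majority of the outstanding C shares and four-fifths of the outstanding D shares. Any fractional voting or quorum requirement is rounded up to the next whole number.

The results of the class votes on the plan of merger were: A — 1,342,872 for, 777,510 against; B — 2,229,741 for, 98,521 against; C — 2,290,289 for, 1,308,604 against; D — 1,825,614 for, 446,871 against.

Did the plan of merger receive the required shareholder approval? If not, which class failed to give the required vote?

A: 3/5 of 2237796 = 1342677.60, rounded up to 1342678; 1,342,678 required, 1,342,872 in favor — approved.
B: 4/5 of 2786583 = 2229266.40, rounded up to 2229267; 2,229,267 required, 2,229,741 in favor — approved.
C: a majority of 4578954 is 2289478; 2,289,478 required, 2,290,289 in favor — approved.
D: 4/5 of 2282082 = 1825665.60, rounded up to 1825666; 1,825,666 required, 1,825,614 in favor — not approved.

Not approved — the D shares did not give the required vote.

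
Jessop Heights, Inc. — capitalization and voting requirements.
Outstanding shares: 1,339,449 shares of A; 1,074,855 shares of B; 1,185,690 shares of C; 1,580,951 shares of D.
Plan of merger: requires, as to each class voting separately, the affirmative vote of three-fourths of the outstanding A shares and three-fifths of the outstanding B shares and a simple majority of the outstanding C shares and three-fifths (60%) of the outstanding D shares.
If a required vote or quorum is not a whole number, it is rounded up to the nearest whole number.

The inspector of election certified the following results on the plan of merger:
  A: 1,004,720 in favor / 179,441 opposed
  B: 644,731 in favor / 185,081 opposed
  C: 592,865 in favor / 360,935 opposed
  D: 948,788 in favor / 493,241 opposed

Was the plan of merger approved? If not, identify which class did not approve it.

A: 3/4 of 1339449 = 1004586.75, rounded up to 1004587; 1,004,587 required, 1,004,720 in favor — approved.
B: 3/5 of 1074855 = 644913; 644,913 required, 644,731 in favor — not approved.
C: a majority of 1185690 is 592846; 592,846 required, 592,865 in favor — approved.
D: 3/5 of 1580951 = 948570.60, rounded up to 948571; 948,571 required, 948,788 in favor — approved.

Not approved — the B shares did not give the required vote.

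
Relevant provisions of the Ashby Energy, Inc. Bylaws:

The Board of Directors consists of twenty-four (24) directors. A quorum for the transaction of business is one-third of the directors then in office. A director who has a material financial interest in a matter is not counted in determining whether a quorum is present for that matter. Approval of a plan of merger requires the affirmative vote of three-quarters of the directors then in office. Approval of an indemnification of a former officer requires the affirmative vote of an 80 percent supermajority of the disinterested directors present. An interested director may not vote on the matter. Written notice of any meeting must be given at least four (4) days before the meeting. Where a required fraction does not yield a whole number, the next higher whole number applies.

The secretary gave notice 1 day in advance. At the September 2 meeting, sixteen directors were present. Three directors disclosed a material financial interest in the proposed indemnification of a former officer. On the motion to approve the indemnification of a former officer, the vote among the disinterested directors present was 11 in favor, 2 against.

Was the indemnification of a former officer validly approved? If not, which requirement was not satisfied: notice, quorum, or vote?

Invalid — notice requirement not satisfied.

Notice: 1 day given; 4 required (1 < 4). Not satisfied.
Quorum: 16 present, but the 3 interested directors do not count, leaving 13. Quorum is 8. Satisfied.
Vote: the indemnification of a former officer requires four-fifths of the disinterested directors present (16 − 3 = 13). 4/5 of 13 = 10.40, rounded up to 11, so 11 affirmative votes are needed; 11 voted in favor. Satisfied.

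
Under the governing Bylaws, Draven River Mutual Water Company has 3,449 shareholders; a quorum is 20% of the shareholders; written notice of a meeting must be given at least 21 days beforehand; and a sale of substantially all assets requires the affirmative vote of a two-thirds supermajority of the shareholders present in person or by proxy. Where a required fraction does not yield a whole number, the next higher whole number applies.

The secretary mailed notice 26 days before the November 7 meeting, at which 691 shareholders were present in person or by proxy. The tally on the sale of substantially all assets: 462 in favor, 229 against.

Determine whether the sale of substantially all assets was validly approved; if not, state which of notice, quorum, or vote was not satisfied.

Valid — all requirements satisfied.

Notice: 26 days given; 21 required. Satisfied.
Quorum: 20% of 3,449 = 689.80, rounded up to 690; 691 present. Satisfied.
Vote: requires two-thirds of those present (691); 2/3 of 691 = 460.67, rounded up to 461, so 461 needed; 462 in favor. Satisfied.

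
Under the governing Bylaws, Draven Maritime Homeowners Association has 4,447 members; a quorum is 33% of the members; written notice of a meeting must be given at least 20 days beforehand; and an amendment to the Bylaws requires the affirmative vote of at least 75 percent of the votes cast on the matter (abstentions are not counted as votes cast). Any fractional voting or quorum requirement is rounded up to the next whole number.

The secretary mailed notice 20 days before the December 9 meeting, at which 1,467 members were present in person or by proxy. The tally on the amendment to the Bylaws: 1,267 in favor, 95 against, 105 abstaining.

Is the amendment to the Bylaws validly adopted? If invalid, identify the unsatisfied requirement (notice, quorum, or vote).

Notice: 20 days given; 20 required. Satisfied.
Quorum: 33% of 4,447 = 1,467.51, rounded up to 1,468; 1,467 present. Not satisfied.
Vote: requires three-fourths of the votes cast (1,467 − 105 abstaining = 1,362); 3/4 of 1362 = 1021.50, rounded up to 1022, so 1,022 needed; 1,267 in favor. Satisfied.

Invalid — quorum requirement not satisfied.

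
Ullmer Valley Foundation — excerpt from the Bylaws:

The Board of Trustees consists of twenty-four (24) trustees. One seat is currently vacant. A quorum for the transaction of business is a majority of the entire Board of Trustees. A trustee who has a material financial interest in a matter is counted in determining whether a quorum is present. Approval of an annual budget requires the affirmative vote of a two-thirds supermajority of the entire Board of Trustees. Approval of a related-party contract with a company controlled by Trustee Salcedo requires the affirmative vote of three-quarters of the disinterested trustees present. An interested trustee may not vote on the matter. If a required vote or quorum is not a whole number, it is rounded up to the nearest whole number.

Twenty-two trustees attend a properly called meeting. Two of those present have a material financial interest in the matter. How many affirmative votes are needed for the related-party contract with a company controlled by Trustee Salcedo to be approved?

The related-party contract with a company controlled by Trustee Salcedo requires three-fourths of the disinterested trustees present (22 − 2 = 20).
3/4 of 20 = 15.

15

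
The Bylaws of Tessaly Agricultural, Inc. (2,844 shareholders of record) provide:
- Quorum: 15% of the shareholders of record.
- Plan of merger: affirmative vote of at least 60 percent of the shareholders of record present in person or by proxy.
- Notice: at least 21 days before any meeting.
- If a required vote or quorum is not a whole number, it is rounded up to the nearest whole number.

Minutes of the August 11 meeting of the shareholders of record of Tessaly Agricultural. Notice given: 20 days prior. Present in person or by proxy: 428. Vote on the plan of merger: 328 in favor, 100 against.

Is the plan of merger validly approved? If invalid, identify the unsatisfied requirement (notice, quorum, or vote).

Invalid — notice requirement not satisfied.

Notice: 20 days given; 21 required. Not satisfied.
Quorum: 15% of 2,844 = 426.60, rounded up to 427; 428 present. Satisfied.
Vote: requires three-fifths of those present (428); 3/5 of 428 = 256.80, rounded up to 257, so 257 needed; 328 in favor. Satisfied.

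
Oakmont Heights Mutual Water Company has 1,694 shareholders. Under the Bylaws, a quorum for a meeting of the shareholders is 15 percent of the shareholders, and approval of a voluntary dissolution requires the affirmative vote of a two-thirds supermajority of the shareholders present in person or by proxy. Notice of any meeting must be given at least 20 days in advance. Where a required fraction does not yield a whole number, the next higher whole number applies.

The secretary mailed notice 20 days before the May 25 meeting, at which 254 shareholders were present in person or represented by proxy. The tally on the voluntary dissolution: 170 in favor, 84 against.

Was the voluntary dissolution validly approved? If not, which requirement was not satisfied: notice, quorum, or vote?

Notice: 20 days given; 20 required. Satisfied.
Quorum: 15% of 1,694 = 254.10, rounded up to 255; 254 present. Not satisfied.
Vote: requires two-thirds of those present (254); 2/3 of 254 = 169.33, rounded up to 170, so 170 needed; 170 in favor. Satisfied.

Invalid — quorum requirement not satisfied.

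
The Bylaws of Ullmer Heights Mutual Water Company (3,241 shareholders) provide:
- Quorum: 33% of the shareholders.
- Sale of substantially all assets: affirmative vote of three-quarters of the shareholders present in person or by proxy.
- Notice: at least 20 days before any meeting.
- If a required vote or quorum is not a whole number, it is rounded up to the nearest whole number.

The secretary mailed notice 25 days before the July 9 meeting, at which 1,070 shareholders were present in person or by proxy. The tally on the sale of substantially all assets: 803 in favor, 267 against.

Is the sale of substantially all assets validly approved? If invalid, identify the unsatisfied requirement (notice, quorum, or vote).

Valid — all requirements satisfied.

Notice: 25 days given; 20 required. Satisfied.
Quorum: 33% of 3,241 = 1,069.53, rounded up to 1,070; 1,070 present. Satisfied.
Vote: requires three-fourths of those present (1,070); 3/4 of 1070 = 802.50, rounded up to 803, so 803 needed; 803 in favor. Satisfied.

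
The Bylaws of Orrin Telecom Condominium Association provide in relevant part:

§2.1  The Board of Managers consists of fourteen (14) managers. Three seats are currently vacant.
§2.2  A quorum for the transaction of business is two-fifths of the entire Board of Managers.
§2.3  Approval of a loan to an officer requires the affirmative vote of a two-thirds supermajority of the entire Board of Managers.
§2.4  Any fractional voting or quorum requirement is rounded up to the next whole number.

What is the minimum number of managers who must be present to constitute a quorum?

2/5 of 14 = 5.60, rounded up to 6.

6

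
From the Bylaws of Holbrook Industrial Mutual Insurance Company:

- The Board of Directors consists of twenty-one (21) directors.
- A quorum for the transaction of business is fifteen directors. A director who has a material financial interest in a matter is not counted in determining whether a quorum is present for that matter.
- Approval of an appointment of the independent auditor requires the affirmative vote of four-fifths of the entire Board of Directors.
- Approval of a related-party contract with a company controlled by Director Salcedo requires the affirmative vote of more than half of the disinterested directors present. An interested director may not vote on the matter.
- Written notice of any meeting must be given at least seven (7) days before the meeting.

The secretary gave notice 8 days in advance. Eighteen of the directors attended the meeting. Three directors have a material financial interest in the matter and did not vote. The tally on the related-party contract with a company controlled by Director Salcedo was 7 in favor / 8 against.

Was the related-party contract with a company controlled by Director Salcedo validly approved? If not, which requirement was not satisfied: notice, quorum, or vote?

Invalid — vote requirement not satisfied.

Notice: 8 days given; 7 required (8 ≥ 7). Satisfied.
Quorum: 18 present, but the 3 interested directors do not count, leaving 15. Quorum is 15. Satisfied.
Vote: the related-party contract with a company controlled by Director Salcedo requires a majority of the disinterested directors present (18 − 3 = 15). A majority of 15 is 8, so 8 affirmative votes are needed; 7 voted in favor. Not satisfied.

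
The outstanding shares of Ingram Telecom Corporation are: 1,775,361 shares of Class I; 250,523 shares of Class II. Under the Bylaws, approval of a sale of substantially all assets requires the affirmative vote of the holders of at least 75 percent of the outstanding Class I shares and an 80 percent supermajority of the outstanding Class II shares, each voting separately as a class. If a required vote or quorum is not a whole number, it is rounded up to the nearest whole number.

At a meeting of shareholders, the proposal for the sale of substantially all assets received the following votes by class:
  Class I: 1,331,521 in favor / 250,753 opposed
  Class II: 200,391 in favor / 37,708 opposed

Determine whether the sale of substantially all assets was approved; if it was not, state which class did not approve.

Not approved — the Class II shares did not give the required vote.

Class I: 3/4 of 1775361 = 1331520.75, rounded up to 1331521; 1,331,521 required, 1,331,521 in favor — approved.
Class II: 4/5 of 250523 = 200418.40, rounded up to 200419; 200,419 required, 200,391 in favor — not approved.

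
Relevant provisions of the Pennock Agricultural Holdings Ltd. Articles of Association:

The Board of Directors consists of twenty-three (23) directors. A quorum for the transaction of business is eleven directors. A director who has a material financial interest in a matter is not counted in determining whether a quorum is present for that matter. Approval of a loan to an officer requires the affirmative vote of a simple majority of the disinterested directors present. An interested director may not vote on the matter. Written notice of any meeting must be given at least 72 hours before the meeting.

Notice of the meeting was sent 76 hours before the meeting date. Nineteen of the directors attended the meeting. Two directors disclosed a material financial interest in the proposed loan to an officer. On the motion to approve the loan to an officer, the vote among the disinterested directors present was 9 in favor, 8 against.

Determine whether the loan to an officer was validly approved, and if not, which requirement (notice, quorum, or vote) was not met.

Notice: 76 hours given; 72 required (76 ≥ 72). Satisfied.
Quorum: 19 present, but the 2 interested directors do not count, leaving 17. Quorum is 11. Satisfied.
Vote: the loan to an officer requires a majority of the disinterested directors present (19 − 2 = 17). A majority of 17 is 9, so 9 affirmative votes are needed; 9 voted in favor. Satisfied.

Valid — all requirements satisfied.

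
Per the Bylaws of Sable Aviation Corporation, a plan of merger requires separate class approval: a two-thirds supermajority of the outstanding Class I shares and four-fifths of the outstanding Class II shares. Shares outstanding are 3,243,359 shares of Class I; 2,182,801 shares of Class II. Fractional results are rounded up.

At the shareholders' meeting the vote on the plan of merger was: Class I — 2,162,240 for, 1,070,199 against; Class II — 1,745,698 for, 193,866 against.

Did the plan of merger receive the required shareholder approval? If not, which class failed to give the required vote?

Class I: 2/3 of 3243359 = 2162239.33, rounded up to 2162240; 2,162,240 required, 2,162,240 in favor — approved.
Class II: 4/5 of 2182801 = 1746240.80, rounded up to 1746241; 1,746,241 required, 1,745,698 in favor — not approved.

Not approved — the Class II shares did not give the required vote.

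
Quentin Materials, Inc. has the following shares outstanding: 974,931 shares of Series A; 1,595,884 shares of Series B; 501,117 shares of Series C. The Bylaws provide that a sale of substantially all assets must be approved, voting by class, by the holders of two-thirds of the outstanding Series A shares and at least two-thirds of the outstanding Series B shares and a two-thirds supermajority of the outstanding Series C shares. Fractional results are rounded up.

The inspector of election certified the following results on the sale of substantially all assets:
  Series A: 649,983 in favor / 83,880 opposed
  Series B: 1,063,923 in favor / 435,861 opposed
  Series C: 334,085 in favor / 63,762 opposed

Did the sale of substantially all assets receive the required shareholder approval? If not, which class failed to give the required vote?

Approved — every class gave the required vote.

Series A: 2/3 of 974931 = 649954; 649,954 required, 649,983 in favor — approved.
Series B: 2/3 of 1595884 = 1063922.67, rounded up to 1063923; 1,063,923 required, 1,063,923 in favor — approved.
Series C: 2/3 of 501117 = 334078; 334,078 required, 334,085 in favor — approved.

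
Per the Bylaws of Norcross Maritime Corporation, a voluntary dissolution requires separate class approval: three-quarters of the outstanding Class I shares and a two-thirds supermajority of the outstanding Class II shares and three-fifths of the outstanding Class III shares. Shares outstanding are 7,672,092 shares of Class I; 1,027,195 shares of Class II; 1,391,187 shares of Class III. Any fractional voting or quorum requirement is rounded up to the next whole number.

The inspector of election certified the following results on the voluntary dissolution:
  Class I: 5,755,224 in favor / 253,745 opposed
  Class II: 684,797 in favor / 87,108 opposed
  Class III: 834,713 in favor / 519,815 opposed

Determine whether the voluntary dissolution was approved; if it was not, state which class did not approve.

Class I: 3/4 of 7672092 = 5754069; 5,754,069 required, 5,755,224 in favor — approved.
Class II: 2/3 of 1027195 = 684796.67, rounded up to 684797; 684,797 required, 684,797 in favor — approved.
Class III: 3/5 of 1391187 = 834712.20, rounded up to 834713; 834,713 required, 834,713 in favor — approved.

Approved — every class gave the required vote.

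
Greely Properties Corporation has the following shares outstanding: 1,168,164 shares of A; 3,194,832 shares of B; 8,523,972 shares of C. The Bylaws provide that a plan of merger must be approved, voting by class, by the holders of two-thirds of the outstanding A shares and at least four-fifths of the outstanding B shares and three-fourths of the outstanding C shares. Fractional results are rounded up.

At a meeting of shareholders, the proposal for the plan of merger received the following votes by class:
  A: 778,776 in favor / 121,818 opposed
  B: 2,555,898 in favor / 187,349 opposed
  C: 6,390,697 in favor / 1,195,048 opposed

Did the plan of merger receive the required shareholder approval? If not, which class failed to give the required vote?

A: 2/3 of 1168164 = 778776; 778,776 required, 778,776 in favor — approved.
B: 4/5 of 3194832 = 2555865.60, rounded up to 2555866; 2,555,866 required, 2,555,898 in favor — approved.
C: 3/4 of 8523972 = 6392979; 6,392,979 required, 6,390,697 in favor — not approved.

Not approved — the C shares did not give the required vote.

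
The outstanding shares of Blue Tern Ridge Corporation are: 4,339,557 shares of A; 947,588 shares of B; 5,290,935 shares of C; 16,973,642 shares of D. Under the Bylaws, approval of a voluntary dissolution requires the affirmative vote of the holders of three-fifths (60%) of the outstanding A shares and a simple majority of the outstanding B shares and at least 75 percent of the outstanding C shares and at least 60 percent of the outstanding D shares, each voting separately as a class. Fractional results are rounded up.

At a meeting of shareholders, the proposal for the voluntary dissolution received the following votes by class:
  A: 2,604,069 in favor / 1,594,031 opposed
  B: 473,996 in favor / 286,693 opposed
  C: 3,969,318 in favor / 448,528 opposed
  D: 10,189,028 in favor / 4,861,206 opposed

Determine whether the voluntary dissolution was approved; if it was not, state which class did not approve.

A: 3/5 of 4339557 = 2603734.20, rounded up to 2603735; 2,603,735 required, 2,604,069 in favor — approved.
B: a majority of 947588 is 473795; 473,795 required, 473,996 in favor — approved.
C: 3/4 of 5290935 = 3968201.25, rounded up to 3968202; 3,968,202 required, 3,969,318 in favor — approved.
D: 3/5 of 16973642 = 10184185.20, rounded up to 10184186; 10,184,186 required, 10,189,028 in favor — approved.

Approved — every class gave the required vote.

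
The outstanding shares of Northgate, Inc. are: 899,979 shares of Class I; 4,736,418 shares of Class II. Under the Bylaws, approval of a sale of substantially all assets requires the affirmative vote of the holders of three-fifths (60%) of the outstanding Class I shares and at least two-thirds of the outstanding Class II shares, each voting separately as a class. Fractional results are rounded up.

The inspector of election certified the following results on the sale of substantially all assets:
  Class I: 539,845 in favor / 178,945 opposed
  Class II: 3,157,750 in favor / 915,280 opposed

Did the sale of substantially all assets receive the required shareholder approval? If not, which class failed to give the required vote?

Not approved — the Class I shares did not give the required vote.

Class I: 3/5 of 899979 = 539987.40, rounded up to 539988; 539,988 required, 539,845 in favor — not approved.
Class II: 2/3 of 4736418 = 3157612; 3,157,612 required, 3,157,750 in favor — approved.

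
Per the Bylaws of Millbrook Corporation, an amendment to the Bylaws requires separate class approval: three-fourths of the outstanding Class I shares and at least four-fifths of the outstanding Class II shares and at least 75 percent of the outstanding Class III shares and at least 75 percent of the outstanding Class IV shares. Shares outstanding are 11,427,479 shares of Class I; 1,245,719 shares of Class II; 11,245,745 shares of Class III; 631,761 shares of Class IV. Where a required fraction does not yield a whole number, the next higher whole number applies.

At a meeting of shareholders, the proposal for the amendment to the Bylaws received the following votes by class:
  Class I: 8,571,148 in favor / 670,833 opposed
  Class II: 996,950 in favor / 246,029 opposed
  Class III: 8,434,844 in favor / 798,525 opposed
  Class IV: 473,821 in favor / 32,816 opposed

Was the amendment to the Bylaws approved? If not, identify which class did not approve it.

Class I: 3/4 of 11427479 = 8570609.25, rounded up to 8570610; 8,570,610 required, 8,571,148 in favor — approved.
Class II: 4/5 of 1245719 = 996575.20, rounded up to 996576; 996,576 required, 996,950 in favor — approved.
Class III: 3/4 of 11245745 = 8434308.75, rounded up to 8434309; 8,434,309 required, 8,434,844 in favor — approved.
Class IV: 3/4 of 631761 = 473820.75, rounded up to 473821; 473,821 required, 473,821 in favor — approved.

Approved — every class gave the required vote.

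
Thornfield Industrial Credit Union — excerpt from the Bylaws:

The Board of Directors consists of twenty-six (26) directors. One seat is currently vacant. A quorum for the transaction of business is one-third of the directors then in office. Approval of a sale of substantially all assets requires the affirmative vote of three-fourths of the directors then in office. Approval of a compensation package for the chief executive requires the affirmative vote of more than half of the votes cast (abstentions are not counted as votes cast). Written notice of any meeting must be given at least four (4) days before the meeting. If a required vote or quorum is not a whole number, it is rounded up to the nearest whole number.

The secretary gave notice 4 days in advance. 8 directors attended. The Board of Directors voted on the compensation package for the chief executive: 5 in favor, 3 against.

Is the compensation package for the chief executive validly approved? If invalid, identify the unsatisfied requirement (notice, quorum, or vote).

Notice: 4 days given; 4 required (4 ≥ 4). Satisfied.
Quorum: 8 present; quorum is 9. Not satisfied.
Vote: the compensation package for the chief executive requires a majority of the votes cast (8). A majority of 8 is 5, so 5 affirmative votes are needed; 5 voted in favor. Satisfied. (Moot — without a quorum no business can be validly transacted.)

Invalid — quorum requirement not satisfied.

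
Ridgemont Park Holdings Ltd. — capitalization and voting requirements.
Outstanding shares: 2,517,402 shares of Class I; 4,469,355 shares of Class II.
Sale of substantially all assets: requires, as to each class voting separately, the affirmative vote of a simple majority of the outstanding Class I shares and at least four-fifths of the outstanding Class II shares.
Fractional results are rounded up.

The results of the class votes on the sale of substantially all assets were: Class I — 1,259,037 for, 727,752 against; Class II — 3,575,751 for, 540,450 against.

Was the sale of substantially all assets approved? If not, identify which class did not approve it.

Approved — every class gave the required vote.

Class I: a majority of 2517402 is 1258702; 1,258,702 required, 1,259,037 in favor — approved.
Class II: 4/5 of 4469355 = 3575484; 3,575,484 required, 3,575,751 in favor — approved.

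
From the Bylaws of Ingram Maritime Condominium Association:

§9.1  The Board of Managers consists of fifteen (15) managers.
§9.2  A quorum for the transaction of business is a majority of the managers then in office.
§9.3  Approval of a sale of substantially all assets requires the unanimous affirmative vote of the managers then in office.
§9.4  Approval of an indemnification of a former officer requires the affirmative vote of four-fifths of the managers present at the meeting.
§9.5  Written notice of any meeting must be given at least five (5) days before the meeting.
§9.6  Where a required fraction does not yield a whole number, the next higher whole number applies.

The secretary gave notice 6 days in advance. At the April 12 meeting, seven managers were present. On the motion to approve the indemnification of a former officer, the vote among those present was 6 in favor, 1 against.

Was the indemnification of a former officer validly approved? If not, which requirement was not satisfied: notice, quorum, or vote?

Notice: 6 days given; 5 required (6 ≥ 5). Satisfied.
Quorum: 7 present; quorum is 8. Not satisfied.
Vote: the indemnification of a former officer requires four-fifths of the managers present (7). 4/5 of 7 = 5.60, rounded up to 6, so 6 affirmative votes are needed; 6 voted in favor. Satisfied. (Moot — without a quorum no business can be validly transacted.)

Invalid — quorum requirement not satisfied.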